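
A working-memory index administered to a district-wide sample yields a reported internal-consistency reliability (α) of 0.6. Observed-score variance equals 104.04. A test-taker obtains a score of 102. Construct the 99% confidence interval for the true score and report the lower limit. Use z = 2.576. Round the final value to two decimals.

σ = 104.04^(1/2) = 10.2000
SEM = 10.2000 · √(1 − 0.6000) = 10.2000 · √0.4000 ≈ 10.2000 · 0.6325 ≈ 6.4510
Half-width = 2.576·6.4510 ≈ 16.6179
Lower limit = 102 − 16.6179 ≈ 85.3821

85.38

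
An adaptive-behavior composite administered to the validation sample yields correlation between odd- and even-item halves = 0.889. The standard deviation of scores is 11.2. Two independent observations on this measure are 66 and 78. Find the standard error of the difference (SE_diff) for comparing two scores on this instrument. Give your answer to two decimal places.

r_full = 2·0.889 / (1 + 0.889) ≈ 0.9412
SEM = 11.2000*√(1 − 0.9412) ≈ 2.7150
Standard error of the difference = 2.7150·√2 ≈ 3.8395

3.84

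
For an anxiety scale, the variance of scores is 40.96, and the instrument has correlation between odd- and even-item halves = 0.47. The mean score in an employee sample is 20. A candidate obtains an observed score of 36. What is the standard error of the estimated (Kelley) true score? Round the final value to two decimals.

σ = 40.96^(1/2) = 6.400
r_full = 2·0.47 / (1 + 0.47) ≃ 0.639
SE_est = 6.400·√[r(1 − r)] ≃ 3.073

3.07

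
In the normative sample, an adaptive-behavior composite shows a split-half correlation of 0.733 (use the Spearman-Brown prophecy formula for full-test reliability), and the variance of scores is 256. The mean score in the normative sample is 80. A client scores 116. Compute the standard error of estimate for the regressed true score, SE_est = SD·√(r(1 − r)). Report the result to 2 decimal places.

5.78

SD = √256 ≃ 16.000
r_full = 2·0.733 / (1 + 0.733) ≃ 0.846
SE_est = SD * √(r(1 − r)) = 16.000 * √0.130 ≃ 16.000 * 0.361 ≃ 5.776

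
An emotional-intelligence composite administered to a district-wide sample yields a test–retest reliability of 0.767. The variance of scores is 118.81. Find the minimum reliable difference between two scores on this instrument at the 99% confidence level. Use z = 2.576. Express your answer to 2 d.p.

SD = √118.81 = 10.9000
SEM = 10.9000 * √(1 − 0.7670) = 10.9000 * √0.2330 ≈ 10.9000 * 0.4827 ≈ 5.2614
SE_diff = √2 * SEM ≈ 7.4408
Minimum reliable difference = 2.576 * SE_diff ≈ 2.576 * 7.4408 ≈ 19.1675

19.17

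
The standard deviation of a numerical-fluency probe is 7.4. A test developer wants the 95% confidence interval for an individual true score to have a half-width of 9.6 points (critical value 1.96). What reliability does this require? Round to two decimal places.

0.56

SEM needed = half-width / z = 9.6/1.96 ≈ 4.89796
Required reliability = 1 − (SEM/SD)² = 1 − 0.43809 ≈ 0.56191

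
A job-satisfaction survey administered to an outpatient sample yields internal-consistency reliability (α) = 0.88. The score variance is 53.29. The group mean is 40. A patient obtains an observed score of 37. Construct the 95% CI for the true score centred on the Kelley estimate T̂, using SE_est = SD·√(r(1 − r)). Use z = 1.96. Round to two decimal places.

σ = 53.29^(1/2) = 7.30000
T̂ = 0.88000(37) + 0.12000(40) ≃ 37.36000
SE_est = 7.30000·√[r(1 − r)] ≃ 2.37222
CI = 37.36000 ± 1.96 × 2.37222 → [32.71045, 42.00955]

[32.71, 42.01]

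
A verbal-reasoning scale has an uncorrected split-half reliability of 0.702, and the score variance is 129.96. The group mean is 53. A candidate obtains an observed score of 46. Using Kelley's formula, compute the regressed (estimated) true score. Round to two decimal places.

r_full = 2·0.702 / (1 + 0.702) ≃ 0.8249
Estimated true score = 0.8249·46 + (1 − 0.8249)·53 ≃ 47.2256

47.23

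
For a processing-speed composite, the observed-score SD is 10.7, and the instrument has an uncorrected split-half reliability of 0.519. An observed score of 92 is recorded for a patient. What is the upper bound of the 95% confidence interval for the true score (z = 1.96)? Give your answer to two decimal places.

103.80

Full-length reliability (Spearman-Brown) = 2(0.519)/(1+0.519) ≃ 0.6833
SEM = 10.7000 * √(1 − 0.6833) = 10.7000 * √0.3167 ≃ 10.7000 * 0.5627 ≃ 6.0211
1.96 * SEM ≃ 11.8014
Upper bound: 92 + 11.8014 = 103.8014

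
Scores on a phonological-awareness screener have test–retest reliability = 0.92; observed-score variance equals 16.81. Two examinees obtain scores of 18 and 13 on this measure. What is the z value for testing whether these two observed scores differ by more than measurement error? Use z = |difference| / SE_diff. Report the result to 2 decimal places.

3.05

SD = √16.81 ≈ 4.100
The standard error of measurement is 4.100·√(1 − 0.920) ≈ 4.100·0.283 ≈ 1.160.
SE_diff = √2 · SEM ≈ 1.640
z = 5 / 1.640 ≈ 3.049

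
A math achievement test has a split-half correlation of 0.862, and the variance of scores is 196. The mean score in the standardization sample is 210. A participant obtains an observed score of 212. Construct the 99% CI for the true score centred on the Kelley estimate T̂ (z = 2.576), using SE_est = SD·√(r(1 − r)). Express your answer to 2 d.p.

[202.40, 221.30]

SD = √196 = 14.0000
Spearman-Brown: r = 2(0.862) / (1 + 0.862) = 1.7240 / 1.8620 ≈ 0.9259
Estimated true score = 0.9259×212 + (1 − 0.9259)×210 ≈ 211.8518
SE_est = 14.0000·√[r(1 − r)] ≈ 3.6674
CI = 211.8518 ± 2.576 × 3.6674 → [202.4046, 221.2990]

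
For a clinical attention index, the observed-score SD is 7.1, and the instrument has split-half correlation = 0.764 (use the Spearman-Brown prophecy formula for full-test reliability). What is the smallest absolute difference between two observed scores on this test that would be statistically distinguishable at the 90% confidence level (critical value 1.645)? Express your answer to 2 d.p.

6.04

Spearman-Brown: r = 2(0.764) / (1 + 0.764) = 1.528 / 1.764 ≈ 0.866
The standard error of measurement is 7.100·√(1 − 0.866) ≈ 7.100·0.366 ≈ 2.597.
SE_diff = SEM · √2 ≈ 2.597 · 1.414 ≈ 3.673
Smallest detectable difference = 1.645·3.673 ≈ 6.042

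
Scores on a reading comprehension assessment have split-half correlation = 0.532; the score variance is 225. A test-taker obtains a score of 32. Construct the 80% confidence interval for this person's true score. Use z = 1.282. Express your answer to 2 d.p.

σ = 225^(1/2) = 15.000
Spearman-Brown: r = 2(0.532) / (1 + 0.532) = 1.064 / 1.532 ≈ 0.695
SEM = 15.000×√(1 − 0.695) ≈ 8.291
Margin = 1.282 × 8.291 ≈ 10.629
Interval: (21.371, 42.629)

[21.37, 42.63]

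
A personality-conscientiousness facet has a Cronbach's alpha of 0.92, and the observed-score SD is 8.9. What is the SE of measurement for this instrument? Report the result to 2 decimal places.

2.52

SEM = 8.900*√(1 − 0.920) ≈ 2.517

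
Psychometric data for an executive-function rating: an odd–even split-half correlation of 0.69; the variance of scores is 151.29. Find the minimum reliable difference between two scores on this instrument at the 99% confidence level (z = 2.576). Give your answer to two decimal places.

19.19

σ = 151.29^(1/2) = 12.300
Full-length reliability (Spearman-Brown) = 2(0.69)/(1+0.69) ≈ 0.817
SEM = 12.300 · √(1 − 0.817) = 12.300 · √0.183 ≈ 12.300 · 0.428 ≈ 5.268
SE_diff = √2 · SEM ≈ 7.450
Minimum reliable difference = 2.576 · SE_diff ≈ 2.576 · 7.450 ≈ 19.191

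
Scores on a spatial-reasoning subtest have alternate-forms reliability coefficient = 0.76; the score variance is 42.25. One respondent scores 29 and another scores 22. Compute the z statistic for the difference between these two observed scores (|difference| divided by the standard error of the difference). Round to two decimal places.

σ = 42.25^(1/2) = 6.5000
SEM = 6.5000 * √(1 − 0.7600) = 6.5000 * √0.2400 ≃ 6.5000 * 0.4899 ≃ 3.1843
SE_diff = √2 * SEM ≃ 4.5033
z = 7 / 4.5033 ≃ 1.5544

1.55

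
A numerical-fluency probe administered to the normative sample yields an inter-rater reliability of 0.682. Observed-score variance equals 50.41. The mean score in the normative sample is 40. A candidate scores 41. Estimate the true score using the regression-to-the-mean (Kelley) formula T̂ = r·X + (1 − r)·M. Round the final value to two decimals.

40.68

T̂ = r·X + (1 − r)·M = 0.682×41 + 0.318×40 = 27.962 + 12.720 ≈ 40.682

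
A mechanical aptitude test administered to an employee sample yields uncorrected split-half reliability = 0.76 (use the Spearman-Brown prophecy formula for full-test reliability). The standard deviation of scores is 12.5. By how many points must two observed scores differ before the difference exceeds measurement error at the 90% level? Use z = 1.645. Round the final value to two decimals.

10.74

Spearman-Brown: r = 2(0.76) / (1 + 0.76) = 1.5200 / 1.7600 ≈ 0.8636
SEM = 12.5000·√(1 − 0.8636) ≈ 4.6159
SE_diff = √2 · SEM ≈ 6.5279
Smallest detectable difference = 1.645·6.5279 ≈ 10.7384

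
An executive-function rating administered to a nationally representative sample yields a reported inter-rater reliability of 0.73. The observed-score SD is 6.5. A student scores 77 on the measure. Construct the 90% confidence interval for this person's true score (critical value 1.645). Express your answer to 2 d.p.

SEM = 6.500·√(1 − 0.730) ≈ 3.377
1.645 · SEM ≈ 5.556
Interval: (71.444, 82.556)

[71.44, 82.56]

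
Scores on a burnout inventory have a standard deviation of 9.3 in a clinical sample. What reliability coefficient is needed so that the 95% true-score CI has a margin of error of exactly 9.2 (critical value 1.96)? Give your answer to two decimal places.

Required SEM = 9.2 / 1.96 ≈ 4.694
Required reliability = 1 − (SEM/SD)² = 1 − 0.255 ≈ 0.745

0.75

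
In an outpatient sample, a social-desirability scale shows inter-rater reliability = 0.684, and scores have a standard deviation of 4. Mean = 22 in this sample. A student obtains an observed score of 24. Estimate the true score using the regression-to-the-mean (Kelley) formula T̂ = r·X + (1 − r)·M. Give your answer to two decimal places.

23.37

Estimated true score = 0.6840*24 + (1 − 0.6840)*22 ≈ 23.3680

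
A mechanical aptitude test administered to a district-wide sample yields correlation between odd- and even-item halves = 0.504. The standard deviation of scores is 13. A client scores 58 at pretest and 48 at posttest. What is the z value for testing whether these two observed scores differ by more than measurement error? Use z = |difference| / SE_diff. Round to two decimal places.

0.95

Full-length reliability (Spearman-Brown) = 2(0.504)/(1+0.504) ≈ 0.67021
The standard error of measurement is 13.00000*√(1 − 0.67021) ≈ 13.00000*0.57427 ≈ 7.46552.
SE_diff = √2 * SEM ≈ 10.55784
z = 10 / 10.55784 ≈ 0.94716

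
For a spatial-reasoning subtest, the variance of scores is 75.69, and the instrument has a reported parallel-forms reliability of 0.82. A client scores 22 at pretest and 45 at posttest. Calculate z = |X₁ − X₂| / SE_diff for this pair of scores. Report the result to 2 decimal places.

SD = √75.69 ≈ 8.700
SEM = 8.700×√(1 − 0.820) ≈ 3.691
SE_diff = √2 × SEM ≈ 5.220
z = |22 − 45| / 5.220 = 23 / 5.220 ≈ 4.406

4.41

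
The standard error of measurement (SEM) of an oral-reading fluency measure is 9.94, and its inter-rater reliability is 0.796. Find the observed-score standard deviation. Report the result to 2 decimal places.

SD = 9.94 / √(1 − 0.796) ≃ 22.008

22.01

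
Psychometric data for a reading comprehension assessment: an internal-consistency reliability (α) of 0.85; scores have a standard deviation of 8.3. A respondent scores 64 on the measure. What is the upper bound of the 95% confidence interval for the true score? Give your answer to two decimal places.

The standard error of measurement is 8.3000·√(1 − 0.8500) ≈ 8.3000·0.3873 ≈ 3.2146.
1.96 · SEM ≈ 6.3006
Upper bound: 64 + 6.3006 = 70.3006

70.30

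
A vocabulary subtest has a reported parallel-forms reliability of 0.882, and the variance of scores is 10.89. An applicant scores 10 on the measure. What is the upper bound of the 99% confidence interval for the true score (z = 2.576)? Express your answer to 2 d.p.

12.92

SD = √10.89 = 3.3000
SEM = 3.3000 · √(1 − 0.8820) = 3.3000 · √0.1180 ≃ 3.3000 · 0.3435 ≃ 1.1336
Half-width = 2.576·1.1336 ≃ 2.9201
Upper limit = 10 + 2.9201 ≃ 12.9201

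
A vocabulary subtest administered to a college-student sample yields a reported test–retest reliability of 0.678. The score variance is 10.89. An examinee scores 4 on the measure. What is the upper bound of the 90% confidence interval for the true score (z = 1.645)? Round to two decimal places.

7.08

σ = 10.89^(1/2) = 3.30000
SEM = 3.30000*√(1 − 0.67800) ≈ 1.87259
Half-width = 1.645*1.87259 ≈ 3.08040
Upper limit = 4 + 3.08040 ≈ 7.08040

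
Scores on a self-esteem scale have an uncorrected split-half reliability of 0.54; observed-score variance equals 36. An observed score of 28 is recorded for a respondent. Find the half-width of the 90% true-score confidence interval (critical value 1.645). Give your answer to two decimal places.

5.39

SD = √36 = 6.0000
Spearman-Brown: r = 2(0.54) / (1 + 0.54) = 1.0800 / 1.5400 ≈ 0.7013
The standard error of measurement is 6.0000*√(1 − 0.7013) ≈ 6.0000*0.5465 ≈ 3.2792.
1.645 * SEM ≈ 5.3943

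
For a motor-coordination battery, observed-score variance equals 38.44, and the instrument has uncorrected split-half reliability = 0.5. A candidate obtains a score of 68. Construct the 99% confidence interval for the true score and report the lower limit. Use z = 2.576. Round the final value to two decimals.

σ = 38.44^(1/2) = 6.20000
Full-length reliability (Spearman-Brown) = 2(0.5)/(1+0.5) ≈ 0.66667
The standard error of measurement is 6.20000·√(1 − 0.66667) ≈ 6.20000·0.57735 ≈ 3.57957.
Margin = 2.576 · 3.57957 ≈ 9.22098
Lower bound: 68 − 9.22098 = 58.77902

58.78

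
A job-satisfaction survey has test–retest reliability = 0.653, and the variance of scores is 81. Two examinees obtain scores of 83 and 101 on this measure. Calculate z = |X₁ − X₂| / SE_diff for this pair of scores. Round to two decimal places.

σ = 81^(1/2) = 9.000
SEM = 9.000 × √(1 − 0.653) = 9.000 × √0.347 ≈ 9.000 × 0.589 ≈ 5.302
SE_diff = √2 × SEM ≈ 7.498
z = |83 − 101| / 7.498 = 18 / 7.498 ≈ 2.401

2.40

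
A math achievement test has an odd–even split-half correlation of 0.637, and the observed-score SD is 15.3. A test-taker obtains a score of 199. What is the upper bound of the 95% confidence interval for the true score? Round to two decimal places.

r_full = 2·0.637 / (1 + 0.637) ≃ 0.778
SEM = 15.300·√(1 − 0.778) ≃ 7.205
1.96 · SEM ≃ 14.121
Upper limit = 199 + 14.121 ≃ 213.121

213.12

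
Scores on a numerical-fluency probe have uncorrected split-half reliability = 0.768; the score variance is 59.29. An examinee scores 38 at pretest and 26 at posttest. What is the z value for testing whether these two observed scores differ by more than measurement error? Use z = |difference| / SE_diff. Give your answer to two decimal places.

3.04

σ = 59.29^(1/2) = 7.7000
Spearman-Brown: r = 2(0.768) / (1 + 0.768) = 1.5360 / 1.7680 ≃ 0.8688
The standard error of measurement is 7.7000×√(1 − 0.8688) ≃ 7.7000×0.3622 ≃ 2.7893.
Standard error of the difference = 2.7893·√2 ≃ 3.9447
z = 12 / 3.9447 ≃ 3.0421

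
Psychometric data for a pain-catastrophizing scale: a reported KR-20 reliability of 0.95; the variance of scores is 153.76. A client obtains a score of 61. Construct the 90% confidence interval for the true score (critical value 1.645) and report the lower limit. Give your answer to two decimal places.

56.44

σ = 153.76^(1/2) = 12.4000
SEM = 12.4000×√(1 − 0.9500) ≈ 2.7727
Half-width = 1.645×2.7727 ≈ 4.5611
Lower limit = 61 − 4.5611 ≈ 56.4389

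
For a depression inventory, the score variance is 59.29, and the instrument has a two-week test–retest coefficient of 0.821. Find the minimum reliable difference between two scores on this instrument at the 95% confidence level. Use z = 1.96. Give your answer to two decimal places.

9.03

σ = 59.29^(1/2) = 7.7000
The standard error of measurement is 7.7000·√(1 − 0.8210) ≈ 7.7000·0.4231 ≈ 3.2577.
Standard error of the difference = 3.2577·√2 ≈ 4.6071
Smallest detectable difference = 1.96·4.6071 ≈ 9.0300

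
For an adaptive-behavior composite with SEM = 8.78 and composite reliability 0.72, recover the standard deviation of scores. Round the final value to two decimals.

16.59

SD = SEM / √(1 − r) = 8.78 / √0.280 ≃ 8.78 / 0.529 ≃ 16.593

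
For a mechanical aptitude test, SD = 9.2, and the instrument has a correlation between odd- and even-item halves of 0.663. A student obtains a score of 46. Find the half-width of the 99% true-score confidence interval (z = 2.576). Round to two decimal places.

Full-length reliability (Spearman-Brown) = 2(0.663)/(1+0.663) ≃ 0.7974
SEM = 9.2000 · √(1 − 0.7974) = 9.2000 · √0.2026 ≃ 9.2000 · 0.4502 ≃ 4.1415
2.576 · SEM ≃ 10.6685

10.67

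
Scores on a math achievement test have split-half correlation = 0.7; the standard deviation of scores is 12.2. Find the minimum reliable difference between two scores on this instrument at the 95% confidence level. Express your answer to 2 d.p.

14.21

Full-length reliability (Spearman-Brown) = 2(0.7)/(1+0.7) ≈ 0.8235
SEM = 12.2000 × √(1 − 0.8235) = 12.2000 × √0.1765 ≈ 12.2000 × 0.4201 ≈ 5.1250
SE_diff = √2 × SEM ≈ 7.2479
Minimum reliable difference = 1.96 × SE_diff ≈ 1.96 × 7.2479 ≈ 14.2058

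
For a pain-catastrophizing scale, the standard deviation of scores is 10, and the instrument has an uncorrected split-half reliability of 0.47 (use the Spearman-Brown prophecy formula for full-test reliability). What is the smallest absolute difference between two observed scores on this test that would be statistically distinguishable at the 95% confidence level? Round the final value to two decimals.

Spearman-Brown: r = 2(0.47) / (1 + 0.47) = 0.9400 / 1.4700 ≈ 0.6395
SEM = 10.0000 × √(1 − 0.6395) = 10.0000 × √0.3605 ≈ 10.0000 × 0.6005 ≈ 6.0045
SE_diff = SEM × √2 ≈ 6.0045 × 1.4142 ≈ 8.4917
Smallest detectable difference = 1.96×8.4917 ≈ 16.6437

16.64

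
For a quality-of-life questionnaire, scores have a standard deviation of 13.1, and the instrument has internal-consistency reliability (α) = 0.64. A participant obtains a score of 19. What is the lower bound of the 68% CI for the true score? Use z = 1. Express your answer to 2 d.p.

SEM = 13.1000 · √(1 − 0.6400) = 13.1000 · √0.3600 ≈ 13.1000 · 0.6000 ≈ 7.8600
Margin = 1 · 7.8600 ≈ 7.8600
Lower bound: 19 − 7.8600 = 11.1400

11.14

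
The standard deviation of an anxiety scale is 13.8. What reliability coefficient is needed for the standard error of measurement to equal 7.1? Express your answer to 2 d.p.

Required reliability = 1 − (SEM/SD)² = 1 − 0.2647 ≈ 0.7353

0.74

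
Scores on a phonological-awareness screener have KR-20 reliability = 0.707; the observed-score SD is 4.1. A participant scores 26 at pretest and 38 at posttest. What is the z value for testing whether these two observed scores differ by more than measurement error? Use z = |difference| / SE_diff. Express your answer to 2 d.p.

SEM = 4.10000 × √(1 − 0.70700) = 4.10000 × √0.29300 ≈ 4.10000 × 0.54129 ≈ 2.21931
SE_diff = SEM × √2 ≈ 2.21931 × 1.41421 ≈ 3.13858
z = |26 − 38| / 3.13858 = 12 / 3.13858 ≈ 3.82339

3.82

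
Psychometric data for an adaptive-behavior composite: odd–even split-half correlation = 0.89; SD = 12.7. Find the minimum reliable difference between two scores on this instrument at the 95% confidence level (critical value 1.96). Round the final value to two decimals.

8.49

r_full = 2·0.89 / (1 + 0.89) ≈ 0.942
The standard error of measurement is 12.700*√(1 − 0.942) ≈ 12.700*0.241 ≈ 3.064.
SE_diff = √2 * SEM ≈ 4.333
Minimum reliable difference = 1.96 * SE_diff ≈ 1.96 * 4.333 ≈ 8.493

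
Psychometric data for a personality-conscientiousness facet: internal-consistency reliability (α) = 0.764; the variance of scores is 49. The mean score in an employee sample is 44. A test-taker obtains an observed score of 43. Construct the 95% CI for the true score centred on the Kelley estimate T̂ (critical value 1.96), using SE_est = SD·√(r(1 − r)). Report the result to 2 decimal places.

σ = 49^(1/2) = 7.0000
Estimated true score = 0.7640×43 + (1 − 0.7640)×44 ≈ 43.2360
SE_est = SD × √(r(1 − r)) = 7.0000 × √0.1803 ≈ 7.0000 × 0.4246 ≈ 2.9724
95% CI: 43.2360 ± 5.8258 ≈ (37.4102, 49.0618)

[37.41, 49.06]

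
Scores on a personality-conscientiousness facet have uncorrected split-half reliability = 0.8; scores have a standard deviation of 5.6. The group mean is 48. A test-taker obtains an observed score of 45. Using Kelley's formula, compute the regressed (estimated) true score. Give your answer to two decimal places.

45.33

Spearman-Brown: r = 2(0.8) / (1 + 0.8) = 1.600 / 1.800 ≈ 0.889
T̂ = 0.889(45) + 0.111(48) ≈ 45.333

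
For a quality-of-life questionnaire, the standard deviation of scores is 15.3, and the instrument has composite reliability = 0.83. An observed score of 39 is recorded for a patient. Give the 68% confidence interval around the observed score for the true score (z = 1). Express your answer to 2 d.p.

[32.69, 45.31]

SEM = 15.3000 · √(1 − 0.8300) = 15.3000 · √0.1700 ≈ 15.3000 · 0.4123 ≈ 6.3084
Half-width = 1·6.3084 ≈ 6.3084
Interval: (32.6916, 45.3084)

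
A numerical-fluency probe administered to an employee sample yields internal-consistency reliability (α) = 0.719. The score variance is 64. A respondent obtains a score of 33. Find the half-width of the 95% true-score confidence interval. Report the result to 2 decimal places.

8.31

SD = √64 ≃ 8.000
SEM = 8.000 × √(1 − 0.719) = 8.000 × √0.281 ≃ 8.000 × 0.530 ≃ 4.241
Margin = 1.96 × 4.241 ≃ 8.312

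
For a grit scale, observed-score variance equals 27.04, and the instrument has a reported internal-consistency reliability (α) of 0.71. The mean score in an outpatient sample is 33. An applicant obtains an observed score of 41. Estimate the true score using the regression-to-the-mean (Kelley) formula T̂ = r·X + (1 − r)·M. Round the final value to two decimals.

38.68

T̂ = 0.7100(41) + 0.2900(33) ≈ 38.6800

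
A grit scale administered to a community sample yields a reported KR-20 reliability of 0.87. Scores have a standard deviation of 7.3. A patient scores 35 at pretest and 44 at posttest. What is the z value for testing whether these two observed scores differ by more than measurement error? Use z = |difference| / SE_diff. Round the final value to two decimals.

2.42

The standard error of measurement is 7.300·√(1 − 0.870) ≃ 7.300·0.361 ≃ 2.632.
SE_diff = √2 · SEM ≃ 3.722
z = 9 / 3.722 ≃ 2.418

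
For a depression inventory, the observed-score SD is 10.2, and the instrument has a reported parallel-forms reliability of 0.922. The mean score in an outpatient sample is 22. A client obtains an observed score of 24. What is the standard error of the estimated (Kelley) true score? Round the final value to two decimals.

SE_est = SD * √(r(1 − r)) = 10.20000 * √0.07192 ≃ 10.20000 * 0.26817 ≃ 2.73535

2.74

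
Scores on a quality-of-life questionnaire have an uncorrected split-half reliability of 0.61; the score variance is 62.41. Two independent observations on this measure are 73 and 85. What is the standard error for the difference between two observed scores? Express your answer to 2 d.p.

SD = √62.41 ≈ 7.900
Spearman-Brown: r = 2(0.61) / (1 + 0.61) = 1.220 / 1.610 ≈ 0.758
SEM = 7.900 · √(1 − 0.758) = 7.900 · √0.242 ≈ 7.900 · 0.492 ≈ 3.888
SE_diff = √2 · SEM ≈ 5.499

5.50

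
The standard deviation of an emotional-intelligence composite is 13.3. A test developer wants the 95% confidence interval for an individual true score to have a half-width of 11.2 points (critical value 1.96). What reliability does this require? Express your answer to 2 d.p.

0.82

Required SEM = 11.2 / 1.96 ≃ 5.714
Required reliability = 1 − (SEM/SD)² = 1 − 0.185 ≃ 0.815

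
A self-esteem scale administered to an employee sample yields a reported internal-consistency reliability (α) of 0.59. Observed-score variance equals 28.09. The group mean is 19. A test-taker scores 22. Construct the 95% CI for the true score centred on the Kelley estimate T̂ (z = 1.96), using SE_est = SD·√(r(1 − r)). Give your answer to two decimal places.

[15.66, 25.88]

SD = √28.09 = 5.300
T̂ = r·X + (1 − r)·M = 0.590*22 + 0.410*19 = 12.980 + 7.790 ≈ 20.770
SE_est = SD * √(r(1 − r)) = 5.300 * √0.242 ≈ 5.300 * 0.492 ≈ 2.607
95% CI: 20.770 ± 5.109 ≈ (15.661, 25.879)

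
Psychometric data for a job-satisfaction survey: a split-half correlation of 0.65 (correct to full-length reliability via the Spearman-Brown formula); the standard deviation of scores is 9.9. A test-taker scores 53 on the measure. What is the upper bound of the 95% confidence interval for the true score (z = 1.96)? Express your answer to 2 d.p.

Spearman-Brown: r = 2(0.65) / (1 + 0.65) = 1.3000 / 1.6500 ≈ 0.7879
SEM = 9.9000 * √(1 − 0.7879) = 9.9000 * √0.2121 ≈ 9.9000 * 0.4606 ≈ 4.5596
1.96 * SEM ≈ 8.9368
Upper limit = 53 + 8.9368 ≈ 61.9368

61.94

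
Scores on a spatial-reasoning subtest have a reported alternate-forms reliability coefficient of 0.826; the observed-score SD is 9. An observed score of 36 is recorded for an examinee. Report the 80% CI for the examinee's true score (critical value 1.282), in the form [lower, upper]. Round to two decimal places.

[31.19, 40.81]

SEM = 9.0000·√(1 − 0.8260) ≈ 3.7542
Half-width = 1.282·3.7542 ≈ 4.8129
80% CI: 36 ± 4.8129 = [31.1871, 40.8129]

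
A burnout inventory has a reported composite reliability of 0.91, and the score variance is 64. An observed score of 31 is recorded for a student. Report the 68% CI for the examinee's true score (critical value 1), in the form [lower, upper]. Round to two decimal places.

σ = 64^(1/2) = 8.0000
SEM = 8.0000 · √(1 − 0.9100) = 8.0000 · √0.0900 ≃ 8.0000 · 0.3000 ≃ 2.4000
Half-width = 1·2.4000 ≃ 2.4000
68% CI: 31 ± 2.4000 = [28.6000, 33.4000]

[28.60, 33.40]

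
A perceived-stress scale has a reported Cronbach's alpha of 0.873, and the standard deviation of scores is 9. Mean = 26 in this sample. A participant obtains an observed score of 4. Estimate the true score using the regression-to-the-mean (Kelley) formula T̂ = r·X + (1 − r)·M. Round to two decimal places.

T̂ = 0.8730(4) + 0.1270(26) ≃ 6.7940

6.79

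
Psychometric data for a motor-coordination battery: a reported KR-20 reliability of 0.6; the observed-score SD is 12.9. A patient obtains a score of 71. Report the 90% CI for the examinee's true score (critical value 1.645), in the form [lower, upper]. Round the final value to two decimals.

SEM = 12.90000·√(1 − 0.60000) ≈ 8.15868
Half-width = 1.645·8.15868 ≈ 13.42102
90% CI: 71 ± 13.42102 = [57.57898, 84.42102]

[57.58, 84.42]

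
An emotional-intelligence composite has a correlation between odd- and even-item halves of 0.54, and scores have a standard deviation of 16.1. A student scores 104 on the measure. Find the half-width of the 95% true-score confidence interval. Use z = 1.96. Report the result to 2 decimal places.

17.25

Spearman-Brown: r = 2(0.54) / (1 + 0.54) = 1.0800 / 1.5400 ≈ 0.7013
SEM = 16.1000*√(1 − 0.7013) ≈ 8.7992
1.96 * SEM ≈ 17.2465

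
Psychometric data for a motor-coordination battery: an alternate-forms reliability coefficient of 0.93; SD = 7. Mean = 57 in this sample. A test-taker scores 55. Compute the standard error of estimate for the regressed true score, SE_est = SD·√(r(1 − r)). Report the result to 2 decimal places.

1.79

SE_est = 7.00000*√(0.93000*0.07000) ≃ 1.78603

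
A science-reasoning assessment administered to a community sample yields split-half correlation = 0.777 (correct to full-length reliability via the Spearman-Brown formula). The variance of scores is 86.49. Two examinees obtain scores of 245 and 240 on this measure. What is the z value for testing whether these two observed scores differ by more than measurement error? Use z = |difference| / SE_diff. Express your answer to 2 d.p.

1.07

SD = √86.49 ≈ 9.30000
Spearman-Brown: r = 2(0.777) / (1 + 0.777) = 1.55400 / 1.77700 ≈ 0.87451
SEM = 9.30000×√(1 − 0.87451) ≈ 3.29452
SE_diff = SEM × √2 ≈ 3.29452 × 1.41421 ≈ 4.65915
z = 5 / 4.65915 ≈ 1.07316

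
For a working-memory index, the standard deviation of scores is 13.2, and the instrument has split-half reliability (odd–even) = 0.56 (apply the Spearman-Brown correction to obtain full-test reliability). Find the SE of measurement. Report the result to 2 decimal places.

Spearman-Brown: r = 2(0.56) / (1 + 0.56) = 1.120 / 1.560 ≈ 0.718
The standard error of measurement is 13.200×√(1 − 0.718) ≈ 13.200×0.531 ≈ 7.010.

7.01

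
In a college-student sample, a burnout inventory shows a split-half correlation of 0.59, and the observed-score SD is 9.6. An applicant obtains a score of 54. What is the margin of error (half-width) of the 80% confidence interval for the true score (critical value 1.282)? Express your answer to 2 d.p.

6.25

Spearman-Brown: r = 2(0.59) / (1 + 0.59) = 1.180 / 1.590 ≈ 0.742
The standard error of measurement is 9.600*√(1 − 0.742) ≈ 9.600*0.508 ≈ 4.875.
Half-width = 1.282*4.875 ≈ 6.250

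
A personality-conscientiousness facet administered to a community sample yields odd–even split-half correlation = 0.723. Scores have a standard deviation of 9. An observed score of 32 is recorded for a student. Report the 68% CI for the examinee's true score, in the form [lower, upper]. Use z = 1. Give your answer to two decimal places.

Spearman-Brown: r = 2(0.723) / (1 + 0.723) = 1.44600 / 1.72300 ≈ 0.83923
SEM = 9.00000 × √(1 − 0.83923) = 9.00000 × √0.16077 ≈ 9.00000 × 0.40096 ≈ 3.60861
1 × SEM ≈ 3.60861
CI = 32 ± 3.60861 → [28.39139, 35.60861]

[28.39, 35.61]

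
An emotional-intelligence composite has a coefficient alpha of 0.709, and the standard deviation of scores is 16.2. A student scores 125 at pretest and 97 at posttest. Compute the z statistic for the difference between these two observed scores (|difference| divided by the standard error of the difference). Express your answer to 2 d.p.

SEM = 16.2000*√(1 − 0.7090) ≈ 8.7390
SE_diff = SEM * √2 ≈ 8.7390 * 1.4142 ≈ 12.3588
z = 28 / 12.3588 ≈ 2.2656

2.27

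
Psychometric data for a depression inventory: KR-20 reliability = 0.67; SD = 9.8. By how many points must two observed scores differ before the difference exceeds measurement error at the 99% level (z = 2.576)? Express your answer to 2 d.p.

20.51

The standard error of measurement is 9.8000·√(1 − 0.6700) ≃ 9.8000·0.5745 ≃ 5.6297.
Standard error of the difference = 5.6297·√2 ≃ 7.9616
Minimum reliable difference = 2.576 · SE_diff ≃ 2.576 · 7.9616 ≃ 20.5090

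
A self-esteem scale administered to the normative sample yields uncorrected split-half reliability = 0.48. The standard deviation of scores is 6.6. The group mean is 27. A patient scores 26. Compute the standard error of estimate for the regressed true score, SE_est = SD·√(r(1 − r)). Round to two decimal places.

3.15

Spearman-Brown: r = 2(0.48) / (1 + 0.48) = 0.960 / 1.480 ≈ 0.649
SE_est = 6.600·√[r(1 − r)] ≈ 3.151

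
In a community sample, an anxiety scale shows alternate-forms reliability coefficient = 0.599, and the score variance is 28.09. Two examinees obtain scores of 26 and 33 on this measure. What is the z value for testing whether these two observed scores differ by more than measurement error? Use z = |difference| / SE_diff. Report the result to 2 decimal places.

SD = √28.09 ≈ 5.30000
SEM = 5.30000*√(1 − 0.59900) ≈ 3.35620
SE_diff = SEM * √2 ≈ 3.35620 * 1.41421 ≈ 4.74639
z = |26 − 33| / 4.74639 = 7 / 4.74639 ≈ 1.47481

1.47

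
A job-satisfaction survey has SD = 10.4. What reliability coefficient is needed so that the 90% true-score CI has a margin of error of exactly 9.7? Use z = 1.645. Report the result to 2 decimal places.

Required SEM = 9.7 / 1.645 ≈ 5.897
r = 1 − (SEM / SD)² = 1 − (5.897 / 10.4)² ≈ 1 − 0.321 ≈ 0.679

0.68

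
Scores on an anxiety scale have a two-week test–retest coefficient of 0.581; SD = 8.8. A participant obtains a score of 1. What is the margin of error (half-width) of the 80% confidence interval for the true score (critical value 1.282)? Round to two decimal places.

SEM = 8.80000 · √(1 − 0.58100) = 8.80000 · √0.41900 ≈ 8.80000 · 0.64730 ≈ 5.69626
Margin = 1.282 · 5.69626 ≈ 7.30260

7.30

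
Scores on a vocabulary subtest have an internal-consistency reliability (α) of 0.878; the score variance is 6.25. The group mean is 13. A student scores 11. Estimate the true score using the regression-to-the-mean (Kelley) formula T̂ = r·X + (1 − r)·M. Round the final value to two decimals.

11.24

Estimated true score = 0.878*11 + (1 − 0.878)*13 ≈ 11.244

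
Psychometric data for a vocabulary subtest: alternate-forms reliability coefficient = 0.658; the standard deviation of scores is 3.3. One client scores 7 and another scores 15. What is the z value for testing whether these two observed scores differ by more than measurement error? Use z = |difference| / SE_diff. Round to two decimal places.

2.93

The standard error of measurement is 3.3000×√(1 − 0.6580) ≃ 3.3000×0.5848 ≃ 1.9299.
SE_diff = SEM × √2 ≃ 1.9299 × 1.4142 ≃ 2.7292
z = 8 / 2.7292 ≃ 2.9312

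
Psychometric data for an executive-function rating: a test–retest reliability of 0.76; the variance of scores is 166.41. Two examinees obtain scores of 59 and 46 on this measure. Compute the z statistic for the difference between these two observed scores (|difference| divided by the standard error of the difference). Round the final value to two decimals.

SD = √166.41 = 12.9000
The standard error of measurement is 12.9000·√(1 − 0.7600) ≈ 12.9000·0.4899 ≈ 6.3197.
SE_diff = SEM · √2 ≈ 6.3197 · 1.4142 ≈ 8.9374
z = 13 / 8.9374 ≈ 1.4546

1.45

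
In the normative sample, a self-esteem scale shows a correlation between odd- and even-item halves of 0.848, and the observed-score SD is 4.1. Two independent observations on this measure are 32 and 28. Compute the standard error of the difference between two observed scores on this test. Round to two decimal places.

Spearman-Brown: r = 2(0.848) / (1 + 0.848) = 1.69600 / 1.84800 ≈ 0.91775
SEM = 4.10000 · √(1 − 0.91775) = 4.10000 · √0.08225 ≈ 4.10000 · 0.28679 ≈ 1.17586
SE_diff = √2 · SEM ≈ 1.66291

1.66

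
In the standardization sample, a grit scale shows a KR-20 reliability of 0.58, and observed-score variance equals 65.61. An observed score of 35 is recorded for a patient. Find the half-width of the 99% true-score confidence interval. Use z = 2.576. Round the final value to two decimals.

13.52

SD = √65.61 = 8.100
SEM = 8.100*√(1 − 0.580) ≈ 5.249
Half-width = 2.576*5.249 ≈ 13.522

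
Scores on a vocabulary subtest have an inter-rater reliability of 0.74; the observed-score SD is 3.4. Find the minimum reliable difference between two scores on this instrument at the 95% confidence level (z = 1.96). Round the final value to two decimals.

4.81

The standard error of measurement is 3.4000·√(1 − 0.7400) ≈ 3.4000·0.5099 ≈ 1.7337.
SE_diff = SEM · √2 ≈ 1.7337 · 1.4142 ≈ 2.4518
Minimum reliable difference = 1.96 · SE_diff ≈ 1.96 · 2.4518 ≈ 4.8055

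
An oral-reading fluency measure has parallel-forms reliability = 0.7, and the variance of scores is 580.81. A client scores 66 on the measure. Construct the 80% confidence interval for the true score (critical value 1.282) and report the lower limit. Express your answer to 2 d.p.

SD = √580.81 = 24.10000
SEM = 24.10000 × √(1 − 0.70000) = 24.10000 × √0.30000 ≈ 24.10000 × 0.54772 ≈ 13.20011
Half-width = 1.282×13.20011 ≈ 16.92255
Lower bound: 66 − 16.92255 = 49.07745

49.08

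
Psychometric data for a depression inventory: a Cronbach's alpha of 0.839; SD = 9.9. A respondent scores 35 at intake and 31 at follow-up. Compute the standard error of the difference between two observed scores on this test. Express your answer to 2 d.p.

SEM = 9.90000 * √(1 − 0.83900) = 9.90000 * √0.16100 ≈ 9.90000 * 0.40125 ≈ 3.97236
SE_diff = SEM * √2 ≈ 3.97236 * 1.41421 ≈ 5.61776

5.62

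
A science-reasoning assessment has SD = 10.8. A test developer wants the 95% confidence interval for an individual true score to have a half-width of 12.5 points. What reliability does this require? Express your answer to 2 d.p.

0.65

Required SEM = 12.5 / 1.96 ≈ 6.37755
r = 1 − (SEM / SD)² = 1 − (6.37755 / 10.8)² ≈ 1 − 0.34871 ≈ 0.65129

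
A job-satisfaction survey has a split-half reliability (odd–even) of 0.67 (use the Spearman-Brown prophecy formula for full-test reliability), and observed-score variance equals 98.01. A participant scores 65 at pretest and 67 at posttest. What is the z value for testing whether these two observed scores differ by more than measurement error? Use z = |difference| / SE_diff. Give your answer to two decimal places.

σ = 98.01^(1/2) = 9.900
Full-length reliability (Spearman-Brown) = 2(0.67)/(1+0.67) ≃ 0.802
SEM = 9.900 * √(1 − 0.802) = 9.900 * √0.198 ≃ 9.900 * 0.445 ≃ 4.401
SE_diff = √2 * SEM ≃ 6.224
z = |65 − 67| / 6.224 = 2 / 6.224 ≃ 0.321

0.32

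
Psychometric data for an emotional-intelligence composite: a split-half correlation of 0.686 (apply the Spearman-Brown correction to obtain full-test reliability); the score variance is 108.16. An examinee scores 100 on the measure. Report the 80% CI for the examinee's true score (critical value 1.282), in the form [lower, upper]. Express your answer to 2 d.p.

SD = √108.16 ≈ 10.400
Spearman-Brown: r = 2(0.686) / (1 + 0.686) = 1.372 / 1.686 ≈ 0.814
The standard error of measurement is 10.400×√(1 − 0.814) ≈ 10.400×0.432 ≈ 4.488.
Half-width = 1.282×4.488 ≈ 5.754
Interval: (94.246, 105.754)

[94.25, 105.75]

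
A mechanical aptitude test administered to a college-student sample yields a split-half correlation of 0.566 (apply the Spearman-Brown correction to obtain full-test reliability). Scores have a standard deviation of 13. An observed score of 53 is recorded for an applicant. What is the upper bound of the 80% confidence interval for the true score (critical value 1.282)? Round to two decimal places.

61.77

Spearman-Brown: r = 2(0.566) / (1 + 0.566) = 1.1320 / 1.5660 ≃ 0.7229
SEM = 13.0000 * √(1 − 0.7229) = 13.0000 * √0.2771 ≃ 13.0000 * 0.5264 ≃ 6.8437
Half-width = 1.282*6.8437 ≃ 8.7737
Upper bound: 53 + 8.7737 = 61.7737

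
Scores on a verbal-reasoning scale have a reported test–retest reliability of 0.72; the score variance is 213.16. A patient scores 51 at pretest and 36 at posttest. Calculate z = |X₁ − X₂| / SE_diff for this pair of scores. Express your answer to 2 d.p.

1.37

SD = √213.16 = 14.60000
SEM = 14.60000 * √(1 − 0.72000) = 14.60000 * √0.28000 ≈ 14.60000 * 0.52915 ≈ 7.72559
SE_diff = √2 * SEM ≈ 10.92564
z = |51 − 36| / 10.92564 = 15 / 10.92564 ≈ 1.37292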